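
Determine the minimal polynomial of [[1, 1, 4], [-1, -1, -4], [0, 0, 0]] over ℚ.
The characteristic polynomial factors as x^3. The minimal polynomial is ∏(x - λ)^{k_λ} where k_λ is the size of the largest Jordan block at λ.

For λ = 0: rank(A) = 1, and the largest Jordan block has size 2 (the smallest k with rank(A^k) = rank(A^(k+1))).

So m_A(x) = x^2.

m_A(x) = x^2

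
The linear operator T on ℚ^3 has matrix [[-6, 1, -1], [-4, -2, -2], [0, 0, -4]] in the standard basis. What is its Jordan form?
The characteristic polynomial is det(xI - A) = (x + 4)^3, so the eigenvalues are -4 (algebraic multiplicity 3).

For λ = -4: rank(A + 4I) = 1, rank((A + 4I)^2) = 0. The eigenspace has dimension 3 - 1 = 2, so there are 2 Jordan blocks; the rank sequence gives block sizes [2, 1].

Assembling the blocks gives the Jordan form J above.

J = [[-4, 1, 0], [0, -4, 0], [0, 0, -4]]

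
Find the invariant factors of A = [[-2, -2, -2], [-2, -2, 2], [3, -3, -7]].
The Jordan structure of A has elementary divisors (x + 4), (x + 4), (x + 3). Arranging the block sizes at each eigenvalue in decreasing order and taking row products gives the invariant factors.

Invariant factors (smallest first, each dividing the next): x + 4, (x + 3)(x + 4).

Check: the last factor (x + 3)(x + 4) is the minimal polynomial, and the product (x + 3)(x + 4)^2 is the characteristic polynomial.

x + 4, (x + 3)(x + 4)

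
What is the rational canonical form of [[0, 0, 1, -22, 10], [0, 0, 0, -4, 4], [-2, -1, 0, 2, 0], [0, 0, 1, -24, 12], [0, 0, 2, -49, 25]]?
The invariant factors of A (the non-unit diagonal entries of the Smith normal form of xI - A over ℚ[x]) are x, x^2(x - 4)(x + 3), each dividing the next. The characteristic polynomial is their product, x^3(x - 4)(x + 3).

The rational canonical form is the block-diagonal matrix of companion matrices C(f_i):
R = [[0, 0, 0, 0, 0], [0, 0, 0, 0, 0], [0, 1, 0, 0, 0], [0, 0, 1, 0, 12], [0, 0, 0, 1, 1]].

R = [[0, 0, 0, 0, 0], [0, 0, 0, 0, 0], [0, 1, 0, 0, 0], [0, 0, 1, 0, 12], [0, 0, 0, 1, 1]]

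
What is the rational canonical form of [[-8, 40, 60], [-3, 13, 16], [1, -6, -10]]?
The invariant factors of A (the non-unit diagonal entries of the Smith normal form of xI - A over ℚ[x]) are (x + 3)(x^2 + 2x - 4), each dividing the next. The characteristic polynomial is their product, (x + 3)(x^2 + 2x - 4).

The rational canonical form is the block-diagonal matrix of companion matrices C(f_i):
R = [[0, 0, 12], [1, 0, -2], [0, 1, -5]].

Note the characteristic polynomial does not split into linear factors over ℚ, so A has no Jordan form over ℚ; the rational canonical form exists over any field.

R = [[0, 0, 12], [1, 0, -2], [0, 1, -5]]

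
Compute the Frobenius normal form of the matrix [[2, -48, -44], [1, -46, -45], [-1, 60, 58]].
The invariant factors of A (the non-unit diagonal entries of the Smith normal form of xI - A over ℚ[x]) are (x - 6)^2(x - 2), each dividing the next. The characteristic polynomial is their product, (x - 6)^2(x - 2).

The rational canonical form is the block-diagonal matrix of companion matrices C(f_i):
R = [[0, 0, 72], [1, 0, -60], [0, 1, 14]].

R = [[0, 0, 72], [1, 0, -60], [0, 1, 14]]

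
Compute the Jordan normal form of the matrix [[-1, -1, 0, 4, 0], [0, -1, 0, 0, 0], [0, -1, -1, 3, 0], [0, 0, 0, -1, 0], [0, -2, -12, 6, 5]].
The characteristic polynomial is det(xI - A) = (x - 5)(x + 1)^4, so the eigenvalues are -1 (algebraic multiplicity 4), 5 (algebraic multiplicity 1).

For λ = -1: rank(A + I) = 3, rank((A + I)^2) = 1. The eigenspace has dimension 5 - 3 = 2, so there are 2 Jordan blocks; the rank sequence gives block sizes [2, 2].

For λ = 5: algebraic multiplicity 1 gives one 1×1 block.

Assembling the blocks gives the Jordan form J above.

J = [[-1, 1, 0, 0, 0], [0, -1, 0, 0, 0], [0, 0, -1, 1, 0], [0, 0, 0, -1, 0], [0, 0, 0, 0, 5]]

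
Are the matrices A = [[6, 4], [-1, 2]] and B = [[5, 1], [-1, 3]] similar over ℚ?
Two matrices over a field are similar if and only if they have the same invariant factors.

Both A and B have characteristic polynomial (x - 4)^2 and minimal polynomial (x - 4)^2. Computing further, both have invariant factors (x - 4)^2. Hence A and B are similar.

Yes.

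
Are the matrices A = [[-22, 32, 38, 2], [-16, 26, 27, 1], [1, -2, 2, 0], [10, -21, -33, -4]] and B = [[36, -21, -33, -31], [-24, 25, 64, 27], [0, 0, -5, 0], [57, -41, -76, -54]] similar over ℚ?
Yes.

Two matrices over a field are similar if and only if they have the same invariant factors.

Both A and B have characteristic polynomial (x - 6)^2(x + 5)^2 and minimal polynomial (x - 6)^2(x + 5)^2. Computing further, both have invariant factors (x - 6)^2(x + 5)^2. Hence A and B are similar.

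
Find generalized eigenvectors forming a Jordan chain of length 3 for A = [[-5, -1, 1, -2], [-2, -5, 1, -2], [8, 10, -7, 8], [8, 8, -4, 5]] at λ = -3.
We seek v_1 ∈ ker((A + 3I)^3) \ ker((A + 3I)^2), then set v_{i+1} = (A + 3I) v_i.

One such chain is v_1 = [[-2, 0, -3, 0]]^T, v_2 = [[1, 1, -4, -4]]^T, v_3 = [[1, 0, 2, 0]]^T. Check: (A + 3I) v_3 = [[0, 0, 0, 0]]^T = 0.

v_1 = [[-2, 0, -3, 0]]^T, v_2 = [[1, 1, -4, -4]]^T, v_3 = [[1, 0, 2, 0]]^T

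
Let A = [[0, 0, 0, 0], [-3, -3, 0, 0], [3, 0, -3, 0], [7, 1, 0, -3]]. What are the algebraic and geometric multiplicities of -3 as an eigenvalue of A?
algebraic multiplicity 3, geometric multiplicity 2

The characteristic polynomial is x(x + 3)^3, so the factor x + 3 appears with exponent 3: the algebraic multiplicity is 3.

rank(A + 3I) = 2, so the eigenspace has dimension 4 - 2 = 2: the geometric multiplicity is 2.

Since 2 < 3, A is not diagonalizable.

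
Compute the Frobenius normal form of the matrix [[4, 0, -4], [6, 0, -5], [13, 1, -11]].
The invariant factors of A (the non-unit diagonal entries of the Smith normal form of xI - A over ℚ[x]) are (x + 4)(x^2 + 3x + 1), each dividing the next. The characteristic polynomial is their product, (x + 4)(x^2 + 3x + 1).

The rational canonical form is the block-diagonal matrix of companion matrices C(f_i):
R = [[0, 0, -4], [1, 0, -13], [0, 1, -7]].

Note the characteristic polynomial does not split into linear factors over ℚ, so A has no Jordan form over ℚ; the rational canonical form exists over any field.

R = [[0, 0, -4], [1, 0, -13], [0, 1, -7]]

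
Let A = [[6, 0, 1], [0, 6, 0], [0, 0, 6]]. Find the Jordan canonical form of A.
J = [[6, 1, 0], [0, 6, 0], [0, 0, 6]]

The characteristic polynomial is det(xI - A) = (x - 6)^3, so the eigenvalues are 6 (algebraic multiplicity 3).

For λ = 6: rank(A - 6I) = 1, rank((A - 6I)^2) = 0. The eigenspace has dimension 3 - 1 = 2, so there are 2 Jordan blocks; the rank sequence gives block sizes [2, 1].

Assembling the blocks gives the Jordan form J above.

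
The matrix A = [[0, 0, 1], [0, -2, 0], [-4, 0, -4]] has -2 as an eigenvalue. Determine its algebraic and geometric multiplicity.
algebraic multiplicity 3, geometric multiplicity 2

The characteristic polynomial is (x + 2)^3, so the factor x + 2 appears with exponent 3: the algebraic multiplicity is 3.

rank(A + 2I) = 1, so the eigenspace has dimension 3 - 1 = 2: the geometric multiplicity is 2.

Since 2 < 3, A is not diagonalizable.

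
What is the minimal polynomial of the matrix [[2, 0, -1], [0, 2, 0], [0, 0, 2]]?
m_A(x) = (x - 2)^2

The characteristic polynomial factors as (x - 2)^3. The minimal polynomial is ∏(x - λ)^{k_λ} where k_λ is the size of the largest Jordan block at λ.

For λ = 2: rank(A - 2I) = 1, and the largest Jordan block has size 2 (the smallest k with rank((A - 2I)^k) = rank((A - 2I)^(k+1))).

So m_A(x) = (x - 2)^2.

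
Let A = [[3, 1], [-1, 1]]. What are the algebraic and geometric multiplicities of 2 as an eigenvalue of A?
algebraic multiplicity 2, geometric multiplicity 1

The characteristic polynomial is (x - 2)^2, so the factor x - 2 appears with exponent 2: the algebraic multiplicity is 2.

rank(A - 2I) = 1, so the eigenspace has dimension 2 - 1 = 1: the geometric multiplicity is 1.

Since 1 < 2, A is not diagonalizable.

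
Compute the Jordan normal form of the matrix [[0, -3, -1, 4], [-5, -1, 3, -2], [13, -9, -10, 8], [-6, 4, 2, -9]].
The characteristic polynomial is det(xI - A) = (x + 5)^4, so the eigenvalues are -5 (algebraic multiplicity 4).

For λ = -5: rank(A + 5I) = 2, rank((A + 5I)^2) = 1, rank((A + 5I)^3) = 0. The eigenspace has dimension 4 - 2 = 2, so there are 2 Jordan blocks; the rank sequence gives block sizes [3, 1].

Assembling the blocks gives the Jordan form J above.

J = [[-5, 1, 0, 0], [0, -5, 1, 0], [0, 0, -5, 0], [0, 0, 0, -5]]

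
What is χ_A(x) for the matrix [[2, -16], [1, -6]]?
χ_A(x) = (x + 2)^2

xI - A = [[x - 2, 16], [-1, x + 6]].

Expanding det(xI - A) along the first row:
det(xI - A) = + (x - 2)·det([[x + 6]]) - (16)·det([[-1]]).

Evaluating gives χ_A(x) = x^2 + 4x + 4 = (x + 2)^2.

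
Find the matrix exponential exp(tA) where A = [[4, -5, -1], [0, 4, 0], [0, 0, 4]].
e^{tA} = [[e^{4*t}, -5*t*e^{4*t}, -t*e^{4*t}], [0, e^{4*t}, 0], [0, 0, e^{4*t}]]

A has Jordan form J = [[4, 1, 0], [0, 4, 0], [0, 0, 4]] with A = PJP^{-1}, so e^{tA} = P e^{tJ} P^{-1}.

For a Jordan block J_k(λ), e^{tJ_k(λ)} = e^{λt} · (I + tN + t^2 N^2/2! + ... + t^{k-1} N^{k-1}/(k-1)!) where N is the nilpotent superdiagonal part.

Assembling the blocks and conjugating back gives the entries of e^{tA} as shown above.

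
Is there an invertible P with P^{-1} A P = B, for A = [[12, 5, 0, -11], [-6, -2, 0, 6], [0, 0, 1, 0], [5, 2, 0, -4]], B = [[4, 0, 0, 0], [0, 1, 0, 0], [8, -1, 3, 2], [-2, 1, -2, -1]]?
Yes.

Two matrices over a field are similar if and only if they have the same invariant factors.

Both A and B have characteristic polynomial (x - 4)(x - 1)^3 and minimal polynomial (x - 4)(x - 1)^2. Computing further, both have invariant factors x - 1, (x - 4)(x - 1)^2. Hence A and B are similar.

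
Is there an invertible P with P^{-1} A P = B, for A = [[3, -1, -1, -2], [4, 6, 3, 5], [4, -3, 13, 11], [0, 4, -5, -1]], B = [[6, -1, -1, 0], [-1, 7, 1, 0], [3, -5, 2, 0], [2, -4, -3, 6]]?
Yes.

Two matrices over a field are similar if and only if they have the same invariant factors.

Both A and B have characteristic polynomial (x - 6)(x - 5)^3 and minimal polynomial (x - 6)(x - 5)^3. Computing further, both have invariant factors (x - 6)(x - 5)^3. Hence A and B are similar.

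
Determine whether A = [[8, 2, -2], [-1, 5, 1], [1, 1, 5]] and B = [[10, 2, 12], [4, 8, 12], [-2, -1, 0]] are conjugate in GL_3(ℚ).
Two matrices over a field are similar if and only if they have the same invariant factors.

Both A and B have characteristic polynomial (x - 6)^3 and minimal polynomial (x - 6)^2. Computing further, both have invariant factors x - 6, (x - 6)^2. Hence A and B are similar.

Yes.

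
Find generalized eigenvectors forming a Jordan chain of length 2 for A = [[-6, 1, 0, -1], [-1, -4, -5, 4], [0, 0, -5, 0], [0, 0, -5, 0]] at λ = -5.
v_1 = [[0, -1, -2, -2]]^T, v_2 = [[1, 1, 0, 0]]^T

We seek v_1 ∈ ker((A + 5I)^2) \ ker(A + 5I), then set v_{i+1} = (A + 5I) v_i.

One such chain is v_1 = [[0, -1, -2, -2]]^T, v_2 = [[1, 1, 0, 0]]^T. Check: (A + 5I) v_2 = [[0, 0, 0, 0]]^T = 0.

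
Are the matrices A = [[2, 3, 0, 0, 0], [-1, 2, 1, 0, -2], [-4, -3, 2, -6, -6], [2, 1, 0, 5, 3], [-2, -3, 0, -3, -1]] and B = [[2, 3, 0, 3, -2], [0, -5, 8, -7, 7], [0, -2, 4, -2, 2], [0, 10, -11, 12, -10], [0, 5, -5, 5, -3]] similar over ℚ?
Yes.

Two matrices over a field are similar if and only if they have the same invariant factors.

Both A and B have characteristic polynomial (x - 2)^5 and minimal polynomial (x - 2)^3. Computing further, both have invariant factors (x - 2)^2, (x - 2)^3. Hence A and B are similar.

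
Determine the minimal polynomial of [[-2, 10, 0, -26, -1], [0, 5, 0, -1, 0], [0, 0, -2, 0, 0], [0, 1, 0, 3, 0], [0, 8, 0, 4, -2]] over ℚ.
m_A(x) = (x - 4)^2(x + 2)^2

The characteristic polynomial factors as (x - 4)^2(x + 2)^3. The minimal polynomial is ∏(x - λ)^{k_λ} where k_λ is the size of the largest Jordan block at λ.

For λ = -2: rank(A + 2I) = 3, and the largest Jordan block has size 2 (the smallest k with rank((A + 2I)^k) = rank((A + 2I)^(k+1))).
For λ = 4: rank(A - 4I) = 4, and the largest Jordan block has size 2 (the smallest k with rank((A - 4I)^k) = rank((A - 4I)^(k+1))).

So m_A(x) = (x - 4)^2(x + 2)^2.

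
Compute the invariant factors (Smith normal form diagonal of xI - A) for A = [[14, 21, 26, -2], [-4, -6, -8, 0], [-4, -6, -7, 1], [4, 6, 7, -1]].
x^2, x^2

The Jordan structure of A has elementary divisors x^2, x^2. Arranging the block sizes at each eigenvalue in decreasing order and taking row products gives the invariant factors.

Invariant factors (smallest first, each dividing the next): x^2, x^2.

Check: the last factor x^2 is the minimal polynomial, and the product x^4 is the characteristic polynomial.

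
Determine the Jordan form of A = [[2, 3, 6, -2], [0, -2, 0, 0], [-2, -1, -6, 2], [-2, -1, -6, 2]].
The characteristic polynomial is det(xI - A) = x^2(x + 2)^2, so the eigenvalues are -2 (algebraic multiplicity 2), 0 (algebraic multiplicity 2).

For λ = -2: rank(A + 2I) = 3, rank((A + 2I)^2) = 2. The eigenspace has dimension 4 - 3 = 1, so there is 1 Jordan block; the rank sequence gives block sizes [2].

For λ = 0: rank(A) = 2. The eigenspace has dimension 4 - 2 = 2, so there are 2 Jordan blocks; the rank sequence gives block sizes [1, 1].

Assembling the blocks gives the Jordan form J above.

J = [[-2, 1, 0, 0], [0, -2, 0, 0], [0, 0, 0, 0], [0, 0, 0, 0]]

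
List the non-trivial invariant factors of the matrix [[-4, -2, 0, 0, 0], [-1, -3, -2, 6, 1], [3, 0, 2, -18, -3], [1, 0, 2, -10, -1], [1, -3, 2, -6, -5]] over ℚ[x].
x + 4, x + 4, (x + 4)^3

The Jordan structure of A has elementary divisors (x + 4)^3, (x + 4), (x + 4). Arranging the block sizes at each eigenvalue in decreasing order and taking row products gives the invariant factors.

Invariant factors (smallest first, each dividing the next): x + 4, x + 4, (x + 4)^3.

Check: the last factor (x + 4)^3 is the minimal polynomial, and the product (x + 4)^5 is the characteristic polynomial.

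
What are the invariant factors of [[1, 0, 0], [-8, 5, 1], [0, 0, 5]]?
(x - 5)^2(x - 1)

The Jordan structure of A has elementary divisors (x - 1), (x - 5)^2. Arranging the block sizes at each eigenvalue in decreasing order and taking row products gives the invariant factors.

Invariant factors (smallest first, each dividing the next): (x - 5)^2(x - 1).

Check: the last factor (x - 5)^2(x - 1) is the minimal polynomial, and the product (x - 5)^2(x - 1) is the characteristic polynomial.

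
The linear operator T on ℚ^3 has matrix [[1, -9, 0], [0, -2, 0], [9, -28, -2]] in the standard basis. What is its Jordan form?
The characteristic polynomial is det(xI - A) = (x - 1)(x + 2)^2, so the eigenvalues are -2 (algebraic multiplicity 2), 1 (algebraic multiplicity 1).

For λ = -2: rank(A + 2I) = 2, rank((A + 2I)^2) = 1. The eigenspace has dimension 3 - 2 = 1, so there is 1 Jordan block; the rank sequence gives block sizes [2].

For λ = 1: algebraic multiplicity 1 gives one 1×1 block.

Assembling the blocks gives the Jordan form J above.

J = [[-2, 1, 0], [0, -2, 0], [0, 0, 1]]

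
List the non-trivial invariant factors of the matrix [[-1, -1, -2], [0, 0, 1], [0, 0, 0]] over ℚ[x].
x^2(x + 1)

The Jordan structure of A has elementary divisors (x + 1), x^2. Arranging the block sizes at each eigenvalue in decreasing order and taking row products gives the invariant factors.

Invariant factors (smallest first, each dividing the next): x^2(x + 1).

Check: the last factor x^2(x + 1) is the minimal polynomial, and the product x^2(x + 1) is the characteristic polynomial.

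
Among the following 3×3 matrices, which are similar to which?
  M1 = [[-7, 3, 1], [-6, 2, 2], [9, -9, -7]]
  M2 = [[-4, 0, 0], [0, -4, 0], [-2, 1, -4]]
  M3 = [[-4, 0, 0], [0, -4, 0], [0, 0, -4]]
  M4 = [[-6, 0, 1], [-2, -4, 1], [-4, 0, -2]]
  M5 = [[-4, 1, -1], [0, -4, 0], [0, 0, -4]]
2 classes: {M1, M2, M4, M5}, {M3}

Characteristic polynomials: χ_{M1} = (x + 4)^3, χ_{M2} = (x + 4)^3, χ_{M3} = (x + 4)^3, χ_{M4} = (x + 4)^3, χ_{M5} = (x + 4)^3.

{M1, M2, M4, M5}: invariant factors x + 4, (x + 4)^2.

{M3}: invariant factors x + 4, x + 4, x + 4.

Matrices are similar if and only if their invariant-factor lists agree; the partition into similarity classes is {M1, M2, M4, M5}, {M3}.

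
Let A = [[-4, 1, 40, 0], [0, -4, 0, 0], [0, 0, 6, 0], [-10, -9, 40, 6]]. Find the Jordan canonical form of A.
J = [[-4, 1, 0, 0], [0, -4, 0, 0], [0, 0, 6, 0], [0, 0, 0, 6]]

The characteristic polynomial is det(xI - A) = (x - 6)^2(x + 4)^2, so the eigenvalues are -4 (algebraic multiplicity 2), 6 (algebraic multiplicity 2).

For λ = -4: rank(A + 4I) = 3, rank((A + 4I)^2) = 2. The eigenspace has dimension 4 - 3 = 1, so there is 1 Jordan block; the rank sequence gives block sizes [2].

For λ = 6: rank(A - 6I) = 2. The eigenspace has dimension 4 - 2 = 2, so there are 2 Jordan blocks; the rank sequence gives block sizes [1, 1].

Assembling the blocks gives the Jordan form J above.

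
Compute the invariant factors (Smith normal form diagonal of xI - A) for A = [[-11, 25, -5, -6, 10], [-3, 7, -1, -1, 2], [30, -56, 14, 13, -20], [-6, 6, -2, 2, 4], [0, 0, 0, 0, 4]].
The Jordan structure of A has elementary divisors (x - 2)^2, (x - 4)^2, (x - 4). Arranging the block sizes at each eigenvalue in decreasing order and taking row products gives the invariant factors.

Invariant factors (smallest first, each dividing the next): x - 4, (x - 4)^2(x - 2)^2.

Check: the last factor (x - 4)^2(x - 2)^2 is the minimal polynomial, and the product (x - 4)^3(x - 2)^2 is the characteristic polynomial.

x - 4, (x - 4)^2(x - 2)^2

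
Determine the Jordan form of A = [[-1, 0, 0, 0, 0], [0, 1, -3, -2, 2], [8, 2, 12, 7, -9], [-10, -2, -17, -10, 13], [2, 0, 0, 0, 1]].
The characteristic polynomial is det(xI - A) = (x - 1)^4(x + 1), so the eigenvalues are -1 (algebraic multiplicity 1), 1 (algebraic multiplicity 4).

For λ = -1: algebraic multiplicity 1 gives one 1×1 block.

For λ = 1: rank(A - I) = 3, rank((A - I)^2) = 2, rank((A - I)^3) = 1. The eigenspace has dimension 5 - 3 = 2, so there are 2 Jordan blocks; the rank sequence gives block sizes [3, 1].

Assembling the blocks gives the Jordan form J above.

J = [[-1, 0, 0, 0, 0], [0, 1, 1, 0, 0], [0, 0, 1, 1, 0], [0, 0, 0, 1, 0], [0, 0, 0, 0, 1]]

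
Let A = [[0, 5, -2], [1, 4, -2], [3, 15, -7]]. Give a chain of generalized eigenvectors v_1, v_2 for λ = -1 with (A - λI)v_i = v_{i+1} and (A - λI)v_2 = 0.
v_1 = [[0, 1, 2]]^T, v_2 = [[1, 1, 3]]^T

We seek v_1 ∈ ker((A + I)^2) \ ker(A + I), then set v_{i+1} = (A + I) v_i.

One such chain is v_1 = [[0, 1, 2]]^T, v_2 = [[1, 1, 3]]^T. Check: (A + I) v_2 = [[0, 0, 0]]^T = 0.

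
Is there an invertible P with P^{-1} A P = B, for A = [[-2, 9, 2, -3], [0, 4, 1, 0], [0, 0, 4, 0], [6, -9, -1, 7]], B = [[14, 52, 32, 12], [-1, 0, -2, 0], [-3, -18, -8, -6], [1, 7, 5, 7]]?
Two matrices over a field are similar if and only if they have the same invariant factors.

Both A and B have characteristic polynomial (x - 4)^3(x - 1) and minimal polynomial (x - 4)^2(x - 1). Computing further, both have invariant factors x - 4, (x - 4)^2(x - 1). Hence A and B are similar.

Yes.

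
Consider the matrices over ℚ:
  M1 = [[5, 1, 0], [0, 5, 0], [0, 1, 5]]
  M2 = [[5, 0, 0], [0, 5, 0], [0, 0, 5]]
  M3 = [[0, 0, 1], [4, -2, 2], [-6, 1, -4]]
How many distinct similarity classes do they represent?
3 classes: {M1}, {M2}, {M3}

Characteristic polynomials: χ_{M1} = (x - 5)^3, χ_{M2} = (x - 5)^3, χ_{M3} = (x + 2)^3.

{M1}: invariant factors x - 5, (x - 5)^2.

{M2}: invariant factors x - 5, x - 5, x - 5.

{M3}: invariant factors (x + 2)^3.

Matrices are similar if and only if their invariant-factor lists agree; the partition into similarity classes is {M1}, {M2}, {M3}.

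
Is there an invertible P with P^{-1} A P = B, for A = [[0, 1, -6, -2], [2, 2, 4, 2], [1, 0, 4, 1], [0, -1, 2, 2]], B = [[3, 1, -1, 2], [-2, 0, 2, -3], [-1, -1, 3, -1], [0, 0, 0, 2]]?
Yes.

Two matrices over a field are similar if and only if they have the same invariant factors.

Both A and B have characteristic polynomial (x - 2)^4 and minimal polynomial (x - 2)^2. Computing further, both have invariant factors (x - 2)^2, (x - 2)^2. Hence A and B are similar.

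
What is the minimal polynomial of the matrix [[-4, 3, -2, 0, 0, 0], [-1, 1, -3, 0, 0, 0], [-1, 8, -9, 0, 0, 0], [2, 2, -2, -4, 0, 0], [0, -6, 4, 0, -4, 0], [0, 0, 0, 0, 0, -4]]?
The characteristic polynomial factors as (x + 4)^6. The minimal polynomial is ∏(x - λ)^{k_λ} where k_λ is the size of the largest Jordan block at λ.

For λ = -4: rank(A + 4I) = 2, and the largest Jordan block has size 3 (the smallest k with rank((A + 4I)^k) = rank((A + 4I)^(k+1))).

So m_A(x) = (x + 4)^3.

m_A(x) = (x + 4)^3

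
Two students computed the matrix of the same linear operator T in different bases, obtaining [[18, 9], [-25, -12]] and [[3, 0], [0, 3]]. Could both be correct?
Both have characteristic polynomial (x - 3)^2, but the minimal polynomial of A is (x - 3)^2 while the minimal polynomial of B is x - 3. The minimal polynomial is a similarity invariant, so A and B are not similar.

No.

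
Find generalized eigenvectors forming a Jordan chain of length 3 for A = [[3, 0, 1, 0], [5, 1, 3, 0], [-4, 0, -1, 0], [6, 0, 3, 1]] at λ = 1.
We seek v_1 ∈ ker((A - I)^3) \ ker((A - I)^2), then set v_{i+1} = (A - I) v_i.

One such chain is v_1 = [[-2, -1, 3, -5]]^T, v_2 = [[-1, -1, 2, -3]]^T, v_3 = [[0, 1, 0, 0]]^T. Check: (A - I) v_3 = [[0, 0, 0, 0]]^T = 0.

v_1 = [[-2, -1, 3, -5]]^T, v_2 = [[-1, -1, 2, -3]]^T, v_3 = [[0, 1, 0, 0]]^T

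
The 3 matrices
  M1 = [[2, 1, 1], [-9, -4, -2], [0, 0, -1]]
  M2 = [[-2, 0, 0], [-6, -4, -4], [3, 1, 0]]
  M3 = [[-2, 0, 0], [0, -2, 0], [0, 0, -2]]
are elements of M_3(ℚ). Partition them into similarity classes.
3 classes: {M1}, {M2}, {M3}

Characteristic polynomials: χ_{M1} = (x + 1)^3, χ_{M2} = (x + 2)^3, χ_{M3} = (x + 2)^3.

{M1}: invariant factors (x + 1)^3.

{M2}: invariant factors x + 2, (x + 2)^2.

{M3}: invariant factors x + 2, x + 2, x + 2.

Matrices are similar if and only if their invariant-factor lists agree; the partition into similarity classes is {M1}, {M2}, {M3}.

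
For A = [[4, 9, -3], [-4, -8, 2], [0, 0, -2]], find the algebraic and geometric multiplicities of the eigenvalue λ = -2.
The characteristic polynomial is (x + 2)^3, so the factor x + 2 appears with exponent 3: the algebraic multiplicity is 3.

rank(A + 2I) = 1, so the eigenspace has dimension 3 - 1 = 2: the geometric multiplicity is 2.

Since 2 < 3, A is not diagonalizable.

algebraic multiplicity 3, geometric multiplicity 2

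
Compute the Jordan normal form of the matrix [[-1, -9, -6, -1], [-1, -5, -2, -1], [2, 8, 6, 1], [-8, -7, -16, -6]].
J = [[-5, 1, 0, 0], [0, -5, 0, 0], [0, 0, 2, 1], [0, 0, 0, 2]]

The characteristic polynomial is det(xI - A) = (x - 2)^2(x + 5)^2, so the eigenvalues are -5 (algebraic multiplicity 2), 2 (algebraic multiplicity 2).

For λ = -5: rank(A + 5I) = 3, rank((A + 5I)^2) = 2. The eigenspace has dimension 4 - 3 = 1, so there is 1 Jordan block; the rank sequence gives block sizes [2].

For λ = 2: rank(A - 2I) = 3, rank((A - 2I)^2) = 2. The eigenspace has dimension 4 - 3 = 1, so there is 1 Jordan block; the rank sequence gives block sizes [2].

Assembling the blocks gives the Jordan form J above.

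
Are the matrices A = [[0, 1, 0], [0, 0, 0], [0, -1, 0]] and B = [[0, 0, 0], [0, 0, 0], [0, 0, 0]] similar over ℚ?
No.

Both have characteristic polynomial x^3, but the minimal polynomial of A is x^2 while the minimal polynomial of B is x. The minimal polynomial is a similarity invariant, so A and B are not similar.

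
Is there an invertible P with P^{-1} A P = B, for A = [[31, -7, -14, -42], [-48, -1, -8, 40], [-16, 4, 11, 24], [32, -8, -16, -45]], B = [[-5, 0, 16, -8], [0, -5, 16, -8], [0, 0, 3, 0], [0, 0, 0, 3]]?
Both have characteristic polynomial (x - 3)^2(x + 5)^2, but the minimal polynomial of A is (x - 3)(x + 5)^2 while the minimal polynomial of B is (x - 3)(x + 5). The minimal polynomial is a similarity invariant, so A and B are not similar.

No.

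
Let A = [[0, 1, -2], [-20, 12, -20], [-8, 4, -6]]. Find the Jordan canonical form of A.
The characteristic polynomial is det(xI - A) = (x - 2)^3, so the eigenvalues are 2 (algebraic multiplicity 3).

For λ = 2: rank(A - 2I) = 1, rank((A - 2I)^2) = 0. The eigenspace has dimension 3 - 1 = 2, so there are 2 Jordan blocks; the rank sequence gives block sizes [2, 1].

Assembling the blocks gives the Jordan form J above.

J = [[2, 1, 0], [0, 2, 0], [0, 0, 2]]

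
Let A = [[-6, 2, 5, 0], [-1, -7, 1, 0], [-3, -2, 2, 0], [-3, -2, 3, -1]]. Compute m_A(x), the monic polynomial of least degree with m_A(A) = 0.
m_A(x) = (x + 1)(x + 5)^2

The characteristic polynomial factors as (x + 1)^2(x + 5)^2. The minimal polynomial is ∏(x - λ)^{k_λ} where k_λ is the size of the largest Jordan block at λ.

For λ = -5: rank(A + 5I) = 3, and the largest Jordan block has size 2 (the smallest k with rank((A + 5I)^k) = rank((A + 5I)^(k+1))).
For λ = -1: rank(A + I) = 2, and the largest Jordan block has size 1 (the smallest k with rank((A + I)^k) = rank((A + I)^(k+1))).

So m_A(x) = (x + 1)(x + 5)^2.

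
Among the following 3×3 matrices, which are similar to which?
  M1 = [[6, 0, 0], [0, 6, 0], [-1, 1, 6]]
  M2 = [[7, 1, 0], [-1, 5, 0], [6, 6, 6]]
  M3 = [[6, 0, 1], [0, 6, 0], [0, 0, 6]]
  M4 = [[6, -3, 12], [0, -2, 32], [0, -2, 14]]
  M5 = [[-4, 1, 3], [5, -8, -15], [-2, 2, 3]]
2 classes: {M1, M2, M3, M4}, {M5}

Characteristic polynomials: χ_{M1} = (x - 6)^3, χ_{M2} = (x - 6)^3, χ_{M3} = (x - 6)^3, χ_{M4} = (x - 6)^3, χ_{M5} = (x + 3)^3.

{M1, M2, M3, M4}: invariant factors x - 6, (x - 6)^2.

{M5}: invariant factors x + 3, (x + 3)^2.

Matrices are similar if and only if their invariant-factor lists agree; the partition into similarity classes is {M1, M2, M3, M4}, {M5}.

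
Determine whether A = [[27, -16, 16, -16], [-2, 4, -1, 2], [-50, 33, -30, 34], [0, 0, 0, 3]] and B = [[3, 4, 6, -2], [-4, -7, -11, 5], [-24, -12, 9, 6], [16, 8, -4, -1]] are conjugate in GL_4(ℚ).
Two matrices over a field are similar if and only if they have the same invariant factors.

Both A and B have characteristic polynomial (x - 3)^3(x + 5) and minimal polynomial (x - 3)^2(x + 5). Computing further, both have invariant factors x - 3, (x - 3)^2(x + 5). Hence A and B are similar.

Yes.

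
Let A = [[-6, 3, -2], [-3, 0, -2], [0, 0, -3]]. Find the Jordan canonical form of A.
The characteristic polynomial is det(xI - A) = (x + 3)^3, so the eigenvalues are -3 (algebraic multiplicity 3).

For λ = -3: rank(A + 3I) = 1, rank((A + 3I)^2) = 0. The eigenspace has dimension 3 - 1 = 2, so there are 2 Jordan blocks; the rank sequence gives block sizes [2, 1].

Assembling the blocks gives the Jordan form J above.

J = [[-3, 1, 0], [0, -3, 0], [0, 0, -3]]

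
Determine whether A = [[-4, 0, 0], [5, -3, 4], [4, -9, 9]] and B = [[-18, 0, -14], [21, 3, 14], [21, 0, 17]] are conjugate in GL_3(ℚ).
No.

Both have characteristic polynomial (x - 3)^2(x + 4), but the minimal polynomial of A is (x - 3)^2(x + 4) while the minimal polynomial of B is (x - 3)(x + 4). The minimal polynomial is a similarity invariant, so A and B are not similar.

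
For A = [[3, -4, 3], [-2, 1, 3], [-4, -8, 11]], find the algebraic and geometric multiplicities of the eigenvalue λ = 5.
The characteristic polynomial is (x - 5)^3, so the factor x - 5 appears with exponent 3: the algebraic multiplicity is 3.

rank(A - 5I) = 1, so the eigenspace has dimension 3 - 1 = 2: the geometric multiplicity is 2.

Since 2 < 3, A is not diagonalizable.

algebraic multiplicity 3, geometric multiplicity 2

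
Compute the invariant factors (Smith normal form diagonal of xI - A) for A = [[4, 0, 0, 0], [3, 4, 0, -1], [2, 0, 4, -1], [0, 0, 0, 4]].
The Jordan structure of A has elementary divisors (x - 4)^2, (x - 4)^2. Arranging the block sizes at each eigenvalue in decreasing order and taking row products gives the invariant factors.

Invariant factors (smallest first, each dividing the next): (x - 4)^2, (x - 4)^2.

Check: the last factor (x - 4)^2 is the minimal polynomial, and the product (x - 4)^4 is the characteristic polynomial.

(x - 4)^2, (x - 4)^2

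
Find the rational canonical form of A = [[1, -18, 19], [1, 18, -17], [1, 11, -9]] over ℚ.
The invariant factors of A (the non-unit diagonal entries of the Smith normal form of xI - A over ℚ[x]) are (x - 4)(x - 3)^2, each dividing the next. The characteristic polynomial is their product, (x - 4)(x - 3)^2.

The rational canonical form is the block-diagonal matrix of companion matrices C(f_i):
R = [[0, 0, 36], [1, 0, -33], [0, 1, 10]].

R = [[0, 0, 36], [1, 0, -33], [0, 1, 10]]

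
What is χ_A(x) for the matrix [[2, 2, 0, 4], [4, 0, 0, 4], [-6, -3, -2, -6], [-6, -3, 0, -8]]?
χ_A(x) = (x + 2)^4

xI - A = [[x - 2, -2, 0, -4], [-4, x, 0, -4], [6, 3, x + 2, 6], [6, 3, 0, x + 8]].

Expanding det(xI - A) along the first row:
det(xI - A) = + (x - 2)·det([[x, 0, -4], [3, x + 2, 6], [3, 0, x + 8]]) - (-2)·det([[-4, 0, -4], [6, x + 2, 6], [6, 0, x + 8]]) + (0)·det([[-4, x, -4], [6, 3, 6], [6, 3, x + 8]]) - (-4)·det([[-4, x, 0], [6, 3, x + 2], [6, 3, 0]]).

Evaluating gives χ_A(x) = x^4 + 8x^3 + 24x^2 + 32x + 16 = (x + 2)^4.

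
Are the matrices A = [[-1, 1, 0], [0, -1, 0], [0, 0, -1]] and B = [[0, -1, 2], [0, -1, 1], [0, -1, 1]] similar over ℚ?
No.

trace(A) = -3 but trace(B) = 0. The trace is a similarity invariant, so A and B are not similar.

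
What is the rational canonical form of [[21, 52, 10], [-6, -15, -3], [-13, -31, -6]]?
R = [[0, 0, 3], [1, 0, 2], [0, 1, 0]]

The invariant factors of A (the non-unit diagonal entries of the Smith normal form of xI - A over ℚ[x]) are x^3 - 2x - 3, each dividing the next. The characteristic polynomial is their product, x^3 - 2x - 3.

The rational canonical form is the block-diagonal matrix of companion matrices C(f_i):
R = [[0, 0, 3], [1, 0, 2], [0, 1, 0]].

Note the characteristic polynomial does not split into linear factors over ℚ, so A has no Jordan form over ℚ; the rational canonical form exists over any field.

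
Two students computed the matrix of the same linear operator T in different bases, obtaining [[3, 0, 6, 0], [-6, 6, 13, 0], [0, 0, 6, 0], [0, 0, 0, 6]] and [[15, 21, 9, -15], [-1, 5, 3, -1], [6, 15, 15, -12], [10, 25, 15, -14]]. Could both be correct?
Yes.

Two matrices over a field are similar if and only if they have the same invariant factors.

Both A and B have characteristic polynomial (x - 6)^3(x - 3) and minimal polynomial (x - 6)^2(x - 3). Computing further, both have invariant factors x - 6, (x - 6)^2(x - 3). Hence A and B are similar.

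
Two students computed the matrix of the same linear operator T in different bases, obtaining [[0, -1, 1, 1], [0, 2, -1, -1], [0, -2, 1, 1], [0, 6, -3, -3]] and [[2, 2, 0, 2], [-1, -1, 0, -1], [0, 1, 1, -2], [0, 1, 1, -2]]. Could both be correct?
Two matrices over a field are similar if and only if they have the same invariant factors.

Both A and B have characteristic polynomial x^4 and minimal polynomial x^3. Computing further, both have invariant factors x, x^3. Hence A and B are similar.

Yes.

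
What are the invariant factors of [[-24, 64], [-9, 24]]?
The Jordan structure of A has elementary divisors x^2. Arranging the block sizes at each eigenvalue in decreasing order and taking row products gives the invariant factors.

Invariant factors (smallest first, each dividing the next): x^2.

Check: the last factor x^2 is the minimal polynomial, and the product x^2 is the characteristic polynomial.

x^2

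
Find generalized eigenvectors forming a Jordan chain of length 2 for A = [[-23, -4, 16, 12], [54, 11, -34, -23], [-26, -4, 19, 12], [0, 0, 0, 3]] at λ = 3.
We seek v_1 ∈ ker((A - 3I)^2) \ ker(A - 3I), then set v_{i+1} = (A - 3I) v_i.

One such chain is v_1 = [[-5, 6, -6, -1]]^T, v_2 = [[-2, 5, -2, 0]]^T. Check: (A - 3I) v_2 = [[0, 0, 0, 0]]^T = 0.

v_1 = [[-5, 6, -6, -1]]^T, v_2 = [[-2, 5, -2, 0]]^T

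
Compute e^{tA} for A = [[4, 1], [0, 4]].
e^{tA} = [[e^{4*t}, t*e^{4*t}], [0, e^{4*t}]]

A has Jordan form J = [[4, 1], [0, 4]] with A = PJP^{-1}, so e^{tA} = P e^{tJ} P^{-1}.

For a Jordan block J_k(λ), e^{tJ_k(λ)} = e^{λt} · (I + tN + t^2 N^2/2! + ... + t^{k-1} N^{k-1}/(k-1)!) where N is the nilpotent superdiagonal part.

Assembling the blocks and conjugating back gives the entries of e^{tA} as shown above.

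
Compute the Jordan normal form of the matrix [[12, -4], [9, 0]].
J = [[6, 1], [0, 6]]

The characteristic polynomial is det(xI - A) = (x - 6)^2, so the eigenvalues are 6 (algebraic multiplicity 2).

For λ = 6: rank(A - 6I) = 1, rank((A - 6I)^2) = 0. The eigenspace has dimension 2 - 1 = 1, so there is 1 Jordan block; the rank sequence gives block sizes [2].

Assembling the blocks gives the Jordan form J above.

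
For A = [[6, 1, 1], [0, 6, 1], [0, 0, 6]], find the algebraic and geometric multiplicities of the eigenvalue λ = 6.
The characteristic polynomial is (x - 6)^3, so the factor x - 6 appears with exponent 3: the algebraic multiplicity is 3.

rank(A - 6I) = 2, so the eigenspace has dimension 3 - 2 = 1: the geometric multiplicity is 1.

Since 1 < 3, A is not diagonalizable.

algebraic multiplicity 3, geometric multiplicity 1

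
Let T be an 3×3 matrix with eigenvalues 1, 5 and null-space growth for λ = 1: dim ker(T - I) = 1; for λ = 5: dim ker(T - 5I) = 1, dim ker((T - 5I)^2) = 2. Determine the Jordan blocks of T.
Jordan blocks: (1, 1), (5, 2)

λ = 1: successive nullity increments [1] count blocks of size ≥ k; block sizes are [1].
λ = 5: successive nullity increments [1, 1] count blocks of size ≥ k; block sizes are [2].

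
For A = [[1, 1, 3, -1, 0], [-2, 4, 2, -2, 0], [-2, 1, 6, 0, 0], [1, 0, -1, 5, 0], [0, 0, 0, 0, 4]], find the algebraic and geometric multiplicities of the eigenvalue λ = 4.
The characteristic polynomial is (x - 4)^5, so the factor x - 4 appears with exponent 5: the algebraic multiplicity is 5.

rank(A - 4I) = 2, so the eigenspace has dimension 5 - 2 = 3: the geometric multiplicity is 3.

Since 3 < 5, A is not diagonalizable.

algebraic multiplicity 5, geometric multiplicity 3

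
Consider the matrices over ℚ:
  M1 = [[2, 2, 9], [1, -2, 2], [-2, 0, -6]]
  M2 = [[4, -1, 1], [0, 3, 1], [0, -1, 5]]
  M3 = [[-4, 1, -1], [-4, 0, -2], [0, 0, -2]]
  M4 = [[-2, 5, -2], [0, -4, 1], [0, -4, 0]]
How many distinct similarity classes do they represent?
Characteristic polynomials: χ_{M1} = (x + 2)^3, χ_{M2} = (x - 4)^3, χ_{M3} = (x + 2)^3, χ_{M4} = (x + 2)^3.

{M1, M4}: invariant factors (x + 2)^3.

{M2}: invariant factors x - 4, (x - 4)^2.

{M3}: invariant factors x + 2, (x + 2)^2.

Matrices are similar if and only if their invariant-factor lists agree; the partition into similarity classes is {M1, M4}, {M2}, {M3}.

3 classes: {M1, M4}, {M2}, {M3}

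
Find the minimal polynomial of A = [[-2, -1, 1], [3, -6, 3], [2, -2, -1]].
m_A(x) = (x + 3)^2

The characteristic polynomial factors as (x + 3)^3. The minimal polynomial is ∏(x - λ)^{k_λ} where k_λ is the size of the largest Jordan block at λ.

For λ = -3: rank(A + 3I) = 1, and the largest Jordan block has size 2 (the smallest k with rank((A + 3I)^k) = rank((A + 3I)^(k+1))).

So m_A(x) = (x + 3)^2.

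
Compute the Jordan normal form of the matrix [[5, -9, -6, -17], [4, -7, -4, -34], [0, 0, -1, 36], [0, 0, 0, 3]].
The characteristic polynomial is det(xI - A) = (x - 3)(x + 1)^3, so the eigenvalues are -1 (algebraic multiplicity 3), 3 (algebraic multiplicity 1).

For λ = -1: rank(A + I) = 2, rank((A + I)^2) = 1. The eigenspace has dimension 4 - 2 = 2, so there are 2 Jordan blocks; the rank sequence gives block sizes [2, 1].

For λ = 3: algebraic multiplicity 1 gives one 1×1 block.

Assembling the blocks gives the Jordan form J above.

J = [[-1, 1, 0, 0], [0, -1, 0, 0], [0, 0, -1, 0], [0, 0, 0, 3]]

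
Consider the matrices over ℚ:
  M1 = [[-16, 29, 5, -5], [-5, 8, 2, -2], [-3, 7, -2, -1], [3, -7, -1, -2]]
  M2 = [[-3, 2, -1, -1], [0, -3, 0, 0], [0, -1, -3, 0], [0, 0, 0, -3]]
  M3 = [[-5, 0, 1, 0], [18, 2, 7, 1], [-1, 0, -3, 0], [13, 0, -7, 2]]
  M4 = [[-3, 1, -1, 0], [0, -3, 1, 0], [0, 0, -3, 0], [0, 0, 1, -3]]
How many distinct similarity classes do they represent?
2 classes: {M1, M2, M4}, {M3}

Characteristic polynomials: χ_{M1} = (x + 3)^4, χ_{M2} = (x + 3)^4, χ_{M3} = (x - 2)^2(x + 4)^2, χ_{M4} = (x + 3)^4.

{M1, M2, M4}: invariant factors x + 3, (x + 3)^3.

{M3}: invariant factors (x - 2)^2(x + 4)^2.

Matrices are similar if and only if their invariant-factor lists agree; the partition into similarity classes is {M1, M2, M4}, {M3}.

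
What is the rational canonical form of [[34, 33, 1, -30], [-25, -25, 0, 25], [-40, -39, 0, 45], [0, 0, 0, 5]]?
R = [[5, 0, 0, 0], [0, 0, 0, -25], [0, 1, 0, -15], [0, 0, 1, 9]]

The invariant factors of A (the non-unit diagonal entries of the Smith normal form of xI - A over ℚ[x]) are x - 5, (x - 5)^2(x + 1), each dividing the next. The characteristic polynomial is their product, (x - 5)^3(x + 1).

The rational canonical form is the block-diagonal matrix of companion matrices C(f_i):
R = [[5, 0, 0, 0], [0, 0, 0, -25], [0, 1, 0, -15], [0, 0, 1, 9]].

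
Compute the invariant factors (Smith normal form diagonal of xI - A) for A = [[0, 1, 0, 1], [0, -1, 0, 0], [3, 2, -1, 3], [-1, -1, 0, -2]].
(x + 1)^2, (x + 1)^2

The Jordan structure of A has elementary divisors (x + 1)^2, (x + 1)^2. Arranging the block sizes at each eigenvalue in decreasing order and taking row products gives the invariant factors.

Invariant factors (smallest first, each dividing the next): (x + 1)^2, (x + 1)^2.

Check: the last factor (x + 1)^2 is the minimal polynomial, and the product (x + 1)^4 is the characteristic polynomial.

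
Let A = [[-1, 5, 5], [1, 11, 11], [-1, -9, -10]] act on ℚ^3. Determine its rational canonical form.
The invariant factors of A (the non-unit diagonal entries of the Smith normal form of xI - A over ℚ[x]) are (x - 4)(x + 2)^2, each dividing the next. The characteristic polynomial is their product, (x - 4)(x + 2)^2.

The rational canonical form is the block-diagonal matrix of companion matrices C(f_i):
R = [[0, 0, 16], [1, 0, 12], [0, 1, 0]].

R = [[0, 0, 16], [1, 0, 12], [0, 1, 0]]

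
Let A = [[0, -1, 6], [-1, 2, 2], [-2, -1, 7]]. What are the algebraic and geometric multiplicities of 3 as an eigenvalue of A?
algebraic multiplicity 3, geometric multiplicity 1

The characteristic polynomial is (x - 3)^3, so the factor x - 3 appears with exponent 3: the algebraic multiplicity is 3.

rank(A - 3I) = 2, so the eigenspace has dimension 3 - 2 = 1: the geometric multiplicity is 1.

Since 1 < 3, A is not diagonalizable.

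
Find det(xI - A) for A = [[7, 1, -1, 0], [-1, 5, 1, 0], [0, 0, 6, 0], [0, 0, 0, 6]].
xI - A = [[x - 7, -1, 1, 0], [1, x - 5, -1, 0], [0, 0, x - 6, 0], [0, 0, 0, x - 6]].

Expanding det(xI - A) along the first row:
det(xI - A) = + (x - 7)·det([[x - 5, -1, 0], [0, x - 6, 0], [0, 0, x - 6]]) - (-1)·det([[1, -1, 0], [0, x - 6, 0], [0, 0, x - 6]]) + (1)·det([[1, x - 5, 0], [0, 0, 0], [0, 0, x - 6]]) - (0)·det([[1, x - 5, -1], [0, 0, x - 6], [0, 0, 0]]).

Evaluating gives χ_A(x) = x^4 - 24x^3 + 216x^2 - 864x + 1296 = (x - 6)^4.

χ_A(x) = (x - 6)^4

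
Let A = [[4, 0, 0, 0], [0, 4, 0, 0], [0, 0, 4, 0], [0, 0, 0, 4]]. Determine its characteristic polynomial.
χ_A(x) = (x - 4)^4

xI - A = [[x - 4, 0, 0, 0], [0, x - 4, 0, 0], [0, 0, x - 4, 0], [0, 0, 0, x - 4]].

Expanding det(xI - A) along the first row:
det(xI - A) = + (x - 4)·det([[x - 4, 0, 0], [0, x - 4, 0], [0, 0, x - 4]]) - (0)·det([[0, 0, 0], [0, x - 4, 0], [0, 0, x - 4]]) + (0)·det([[0, x - 4, 0], [0, 0, 0], [0, 0, x - 4]]) - (0)·det([[0, x - 4, 0], [0, 0, x - 4], [0, 0, 0]]).

Evaluating gives χ_A(x) = x^4 - 16x^3 + 96x^2 - 256x + 256 = (x - 4)^4.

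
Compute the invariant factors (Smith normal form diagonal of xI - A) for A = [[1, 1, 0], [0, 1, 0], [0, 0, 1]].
The Jordan structure of A has elementary divisors (x - 1)^2, (x - 1). Arranging the block sizes at each eigenvalue in decreasing order and taking row products gives the invariant factors.

Invariant factors (smallest first, each dividing the next): x - 1, (x - 1)^2.

Check: the last factor (x - 1)^2 is the minimal polynomial, and the product (x - 1)^3 is the characteristic polynomial.

x - 1, (x - 1)^2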